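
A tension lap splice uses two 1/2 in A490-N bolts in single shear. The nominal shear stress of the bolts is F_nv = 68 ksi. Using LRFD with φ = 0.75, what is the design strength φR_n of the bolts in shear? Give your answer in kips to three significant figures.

20 kips

A_b = π × 0.5² / 4 = 0.1963 in².
R_n = F_nv · A_b · n · n_s = 68 × 0.1963 × 2 × 1 = 26.7 kips.
Design strength φR_n = 0.75 × 26.7 = 20 kips.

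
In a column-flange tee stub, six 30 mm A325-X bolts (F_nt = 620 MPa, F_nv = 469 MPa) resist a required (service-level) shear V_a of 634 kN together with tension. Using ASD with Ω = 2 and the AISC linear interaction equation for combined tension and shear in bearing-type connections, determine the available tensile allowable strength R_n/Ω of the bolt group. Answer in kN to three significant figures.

A_b = π·30²/4 = 706.9 mm²; f_rv = 634 × 1000 / (6 × 706.9) = 149.5 MPa.
F'_nt = 1.3 F_nt − (Ω F_nt / F_nv) f_rv = 1.3·620 − (2·620/469)·149.5 = 410.8 MPa, capped at F_nt → F'_nt = 410.8 MPa.
R_n = F'_nt · A_b · n = 410.8 × 706.9 × 6 / 1000 = 1742 kN.
Allowable strength R_n/Ω = 1742 / 2 = 871 kN.

871 kN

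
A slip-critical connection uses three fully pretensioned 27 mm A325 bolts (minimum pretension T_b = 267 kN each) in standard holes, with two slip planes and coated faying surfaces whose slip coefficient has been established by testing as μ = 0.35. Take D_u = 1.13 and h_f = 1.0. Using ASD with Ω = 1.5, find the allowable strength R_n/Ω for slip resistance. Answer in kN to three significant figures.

R_n = μ · D_u · h_f · T_b · n_s · n_b = 0.35 × 1.13 × 1.0 × 267 × 2 × 3 = 633.6 kN.
Allowable strength R_n/Ω = 633.6 / 1.5 = 422 kN.

422 kN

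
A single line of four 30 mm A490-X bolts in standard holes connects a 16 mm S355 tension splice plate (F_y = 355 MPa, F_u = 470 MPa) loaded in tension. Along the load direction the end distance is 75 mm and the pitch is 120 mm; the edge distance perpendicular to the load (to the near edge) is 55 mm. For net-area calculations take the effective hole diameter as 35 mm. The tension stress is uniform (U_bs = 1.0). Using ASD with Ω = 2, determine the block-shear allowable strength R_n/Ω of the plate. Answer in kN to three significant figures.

846 kN

Shear plane L_v = 75 + 3·120 = 435 mm; A_gv = 435 × 16 = 6960 mm².
A_nv = (435 − 3.5·35) × 16 = 5000 mm².
A_nt = (55 − 0.5·35) × 16 = 600 mm².
0.6 F_u A_nv = 1410 kN; 0.6 F_y A_gv = 1482 kN → shear rupture governs the shear term.
R_n = 1410 + 1.0 × 470 × 600 / 1000 = 1692 kN.
Allowable strength R_n/Ω = 1692 / 2 = 846 kN.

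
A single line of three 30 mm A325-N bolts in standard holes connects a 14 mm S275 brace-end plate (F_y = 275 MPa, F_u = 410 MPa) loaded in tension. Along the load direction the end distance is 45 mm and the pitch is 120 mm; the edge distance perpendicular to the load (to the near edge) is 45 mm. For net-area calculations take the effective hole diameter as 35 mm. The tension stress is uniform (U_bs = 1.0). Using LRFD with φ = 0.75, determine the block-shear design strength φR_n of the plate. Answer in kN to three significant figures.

612 kN

Shear plane L_v = 45 + 2·120 = 285 mm; A_gv = 285 × 14 = 3990 mm².
A_nv = (285 − 2.5·35) × 14 = 2765 mm².
A_nt = (45 − 0.5·35) × 14 = 385 mm².
0.6 F_u A_nv = 680.2 kN; 0.6 F_y A_gv = 658.4 kN → shear yielding governs the shear term.
R_n = 658.4 + 1.0 × 410 × 385 / 1000 = 816.2 kN.
Design strength φR_n = 0.75 × 816.2 = 612 kN.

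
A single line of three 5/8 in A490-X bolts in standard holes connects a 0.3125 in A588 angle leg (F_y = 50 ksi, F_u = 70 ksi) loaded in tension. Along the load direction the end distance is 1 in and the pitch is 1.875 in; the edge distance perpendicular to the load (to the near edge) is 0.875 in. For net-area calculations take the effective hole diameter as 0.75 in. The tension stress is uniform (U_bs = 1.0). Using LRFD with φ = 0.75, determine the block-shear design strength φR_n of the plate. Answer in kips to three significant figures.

36.5 kips

Shear plane L_v = 1 + 2·1.875 = 4.75 in; A_gv = 4.75 × 0.3125 = 1.484 in².
A_nv = (4.75 − 2.5·0.75) × 0.3125 = 0.8984 in².
A_nt = (0.875 − 0.5·0.75) × 0.3125 = 0.1562 in².
0.6 F_u A_nv = 37.73 kips; 0.6 F_y A_gv = 44.53 kips → shear rupture governs the shear term.
R_n = 37.73 + 1.0 × 70 × 0.1562 = 48.67 kips.
Design strength φR_n = 0.75 × 48.67 = 36.5 kips.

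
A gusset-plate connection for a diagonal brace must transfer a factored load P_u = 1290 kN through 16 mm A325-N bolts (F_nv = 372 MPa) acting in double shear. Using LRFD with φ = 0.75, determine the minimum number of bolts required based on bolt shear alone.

A_b = π·16²/4 = 201.1 mm².
Per-bolt design strength φR_n = 0.75 × 372 × 201.1 × 2 / 1000 = 112.2 kN.
n ≥ 1290 / 112.2 = 11.5 → use 12 bolts.

12 bolts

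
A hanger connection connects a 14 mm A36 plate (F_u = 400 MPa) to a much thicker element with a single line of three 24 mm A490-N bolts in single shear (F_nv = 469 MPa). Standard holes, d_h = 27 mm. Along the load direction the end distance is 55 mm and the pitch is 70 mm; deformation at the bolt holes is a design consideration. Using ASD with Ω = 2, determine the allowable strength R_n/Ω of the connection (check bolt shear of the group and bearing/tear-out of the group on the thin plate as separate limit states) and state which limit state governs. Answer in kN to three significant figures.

Bolt shear: A_b = π·24²/4 = 452.4 mm²; R_n = 469 × 452.4 × 3 × 1 / 1000 = 636.5 kN → 636.5 / 2 = 318 kN.
Bearing (1.2 l_c t F_u ≤ 2.4 d t F_u): upper limit = 2.4·24·14·400 / 1000 = 322.6 kN.
  Edge l_c = 55 − 27/2 = 41.5 → r_n = 278.9 kN; interior l_c = 70 − 27 = 43 → r_n = 289 kN.
  R_n,bearing = 1·278.9 + 2·289 = 856.8 kN → 856.8 / 2 = 428 kN.
Bolt shear governs: 318 kN.

318 kN (bolt shear governs)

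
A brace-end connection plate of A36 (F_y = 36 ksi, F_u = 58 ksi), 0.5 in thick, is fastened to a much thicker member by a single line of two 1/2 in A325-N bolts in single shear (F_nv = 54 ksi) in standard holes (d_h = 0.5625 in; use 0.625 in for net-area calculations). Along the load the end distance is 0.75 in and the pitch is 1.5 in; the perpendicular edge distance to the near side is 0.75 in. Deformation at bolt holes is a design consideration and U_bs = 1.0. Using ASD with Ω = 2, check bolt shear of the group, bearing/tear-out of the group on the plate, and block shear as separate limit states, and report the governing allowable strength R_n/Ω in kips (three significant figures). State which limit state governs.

10.6 kips (bolt shear governs)

Bolt shear: A_b = π·0.5²/4 = 0.1963 in²; R_n = 54 × 0.1963 × 2 × 1 = 21.21 kips → 21.21 / 2 = 10.6 kips.
Bearing: edge l_c = 0.4688, r_n = 16.31 kips; interior l_c = 0.9375, r_n = 32.62 kips; R_n = 16.31 + 1·32.62 = 48.94 kips → 24.5 kips.
Block shear: A_gv = 1.125, A_nv = 0.6562, A_nt = 0.2188 in²; R_n = min(0.6F_uA_nv, 0.6F_yA_gv) + U_bs·F_u·A_nt = 35.52 kips → 17.8 kips.
Bolt shear governs: 10.6 kips.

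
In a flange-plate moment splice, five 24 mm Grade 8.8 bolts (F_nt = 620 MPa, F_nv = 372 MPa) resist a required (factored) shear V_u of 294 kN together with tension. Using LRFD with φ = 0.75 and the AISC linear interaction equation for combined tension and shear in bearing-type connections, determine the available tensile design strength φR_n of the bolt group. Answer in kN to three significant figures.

877 kN

A_b = π·24²/4 = 452.4 mm²; f_rv = 294 × 1000 / (5 × 452.4) = 130 MPa.
F'_nt = 1.3 F_nt − (F_nt / φF_nv) f_rv = 1.3·620 − (620/(0.75·372))·130 = 517.2 MPa, capped at F_nt → F'_nt = 517.2 MPa.
R_n = F'_nt · A_b · n = 517.2 × 452.4 × 5 / 1000 = 1170 kN.
Design strength φR_n = 0.75 × 1170 = 877 kN.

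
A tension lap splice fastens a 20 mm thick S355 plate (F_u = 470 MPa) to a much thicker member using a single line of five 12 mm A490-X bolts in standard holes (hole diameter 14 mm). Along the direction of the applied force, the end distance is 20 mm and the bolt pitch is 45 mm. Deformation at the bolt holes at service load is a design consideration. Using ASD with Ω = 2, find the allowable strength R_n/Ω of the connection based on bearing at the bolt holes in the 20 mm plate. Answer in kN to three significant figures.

615 kN

Per bolt r_n = 1.2 l_c t F_u ≤ 2.4 d t F_u; upper limit = 2.4 × 12 × 20 × 470 / 1000 = 270.7 kN.
Edge bolt: l_c = 20 − 14/2 = 13 mm → 1.2 × 13 × 20 × 470 / 1000 = 146.6 → r_n = 146.6 kN.
Interior bolts: l_c = 45 − 14 = 31 mm → 1.2 × 31 × 20 × 470 / 1000 = 349.7 → r_n = 270.7 kN.
R_n = 1 × 146.6 + 4 × 270.7 = 1230 kN.
Allowable strength R_n/Ω = 1230 / 2 = 615 kN.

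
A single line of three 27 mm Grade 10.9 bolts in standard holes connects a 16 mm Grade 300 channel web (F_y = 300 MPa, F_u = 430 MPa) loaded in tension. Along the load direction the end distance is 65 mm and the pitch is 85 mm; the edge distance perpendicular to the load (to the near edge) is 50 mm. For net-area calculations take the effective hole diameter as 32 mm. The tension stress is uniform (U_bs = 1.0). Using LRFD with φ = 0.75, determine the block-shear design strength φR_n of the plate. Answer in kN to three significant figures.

655 kN

Shear plane L_v = 65 + 2·85 = 235 mm; A_gv = 235 × 16 = 3760 mm².
A_nv = (235 − 2.5·32) × 16 = 2480 mm².
A_nt = (50 − 0.5·32) × 16 = 544 mm².
0.6 F_u A_nv = 639.8 kN; 0.6 F_y A_gv = 676.8 kN → shear rupture governs the shear term.
R_n = 639.8 + 1.0 × 430 × 544 / 1000 = 873.8 kN.
Design strength φR_n = 0.75 × 873.8 = 655 kN.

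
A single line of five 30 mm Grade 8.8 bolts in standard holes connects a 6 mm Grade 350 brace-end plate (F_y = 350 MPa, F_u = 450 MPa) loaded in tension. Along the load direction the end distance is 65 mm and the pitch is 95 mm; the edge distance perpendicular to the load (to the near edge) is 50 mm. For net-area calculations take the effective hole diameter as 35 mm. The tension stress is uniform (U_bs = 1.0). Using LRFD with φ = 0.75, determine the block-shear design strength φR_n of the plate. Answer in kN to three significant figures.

Shear plane L_v = 65 + 4·95 = 445 mm; A_gv = 445 × 6 = 2670 mm².
A_nv = (445 − 4.5·35) × 6 = 1725 mm².
A_nt = (50 − 0.5·35) × 6 = 195 mm².
0.6 F_u A_nv = 465.8 kN; 0.6 F_y A_gv = 560.7 kN → shear rupture governs the shear term.
R_n = 465.8 + 1.0 × 450 × 195 / 1000 = 553.5 kN.
Design strength φR_n = 0.75 × 553.5 = 415 kN.

415 kN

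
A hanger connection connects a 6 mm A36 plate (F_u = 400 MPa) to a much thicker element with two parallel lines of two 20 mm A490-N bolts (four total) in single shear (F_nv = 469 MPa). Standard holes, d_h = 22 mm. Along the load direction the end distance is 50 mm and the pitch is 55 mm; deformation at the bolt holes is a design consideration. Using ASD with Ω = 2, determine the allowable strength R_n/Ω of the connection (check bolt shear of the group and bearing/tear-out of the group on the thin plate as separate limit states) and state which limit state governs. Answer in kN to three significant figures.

Bolt shear: A_b = π·20²/4 = 314.2 mm²; R_n = 469 × 314.2 × 4 × 1 / 1000 = 589.4 kN → 589.4 / 2 = 295 kN.
Bearing (1.2 l_c t F_u ≤ 2.4 d t F_u): upper limit = 2.4·20·6·400 / 1000 = 115.2 kN.
  Edge l_c = 50 − 22/2 = 39 → r_n = 112.3 kN; interior l_c = 55 − 22 = 33 → r_n = 95.04 kN.
  R_n,bearing = 2·112.3 + 2·95.04 = 414.7 kN → 414.7 / 2 = 207 kN.
Bearing governs: 207 kN.

207 kN (bearing governs)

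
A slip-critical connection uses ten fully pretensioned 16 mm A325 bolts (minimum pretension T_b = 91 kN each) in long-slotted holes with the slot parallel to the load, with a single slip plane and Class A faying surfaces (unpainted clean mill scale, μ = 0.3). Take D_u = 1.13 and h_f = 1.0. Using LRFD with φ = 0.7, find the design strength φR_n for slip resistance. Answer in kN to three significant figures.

216 kN

R_n = μ · D_u · h_f · T_b · n_s · n_b = 0.3 × 1.13 × 1.0 × 91 × 1 × 10 = 308.5 kN.
Design strength φR_n = 0.7 × 308.5 = 216 kN.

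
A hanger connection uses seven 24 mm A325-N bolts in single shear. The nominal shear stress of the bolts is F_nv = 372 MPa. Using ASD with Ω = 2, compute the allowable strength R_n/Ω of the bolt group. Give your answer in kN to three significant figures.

A_b = π × 24² / 4 = 452.4 mm².
R_n = F_nv · A_b · n · n_s = 372 × 452.4 × 7 × 1 / 1000 = 1178 kN.
Allowable strength R_n/Ω = 1178 / 2 = 589 kN.

589 kN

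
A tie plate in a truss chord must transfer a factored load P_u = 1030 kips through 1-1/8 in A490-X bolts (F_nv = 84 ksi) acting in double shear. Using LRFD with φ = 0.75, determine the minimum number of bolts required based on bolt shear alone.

A_b = π·1.125²/4 = 0.994 in².
Per-bolt design strength φR_n = 0.75 × 84 × 0.994 × 2 = 125.2 kips.
n ≥ 1030 / 125.2 = 8.224 → use 9 bolts.

9 bolts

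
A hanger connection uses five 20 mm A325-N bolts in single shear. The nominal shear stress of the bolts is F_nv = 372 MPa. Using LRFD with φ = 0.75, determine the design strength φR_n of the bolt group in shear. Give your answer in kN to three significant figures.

438 kN

A_b = π × 20² / 4 = 314.2 mm².
R_n = F_nv · A_b · n · n_s = 372 × 314.2 × 5 × 1 / 1000 = 584.3 kN.
Design strength φR_n = 0.75 × 584.3 = 438 kN.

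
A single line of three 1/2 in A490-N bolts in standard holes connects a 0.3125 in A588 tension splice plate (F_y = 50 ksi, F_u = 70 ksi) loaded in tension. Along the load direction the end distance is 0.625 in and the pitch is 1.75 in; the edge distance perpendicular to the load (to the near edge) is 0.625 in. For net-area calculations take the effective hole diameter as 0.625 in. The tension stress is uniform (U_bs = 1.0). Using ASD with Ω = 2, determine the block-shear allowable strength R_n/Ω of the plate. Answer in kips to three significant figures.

Shear plane L_v = 0.625 + 2·1.75 = 4.125 in; A_gv = 4.125 × 0.3125 = 1.289 in².
A_nv = (4.125 − 2.5·0.625) × 0.3125 = 0.8008 in².
A_nt = (0.625 − 0.5·0.625) × 0.3125 = 0.09766 in².
0.6 F_u A_nv = 33.63 kips; 0.6 F_y A_gv = 38.67 kips → shear rupture governs the shear term.
R_n = 33.63 + 1.0 × 70 × 0.09766 = 40.47 kips.
Allowable strength R_n/Ω = 40.47 / 2 = 20.2 kips.

20.2 kips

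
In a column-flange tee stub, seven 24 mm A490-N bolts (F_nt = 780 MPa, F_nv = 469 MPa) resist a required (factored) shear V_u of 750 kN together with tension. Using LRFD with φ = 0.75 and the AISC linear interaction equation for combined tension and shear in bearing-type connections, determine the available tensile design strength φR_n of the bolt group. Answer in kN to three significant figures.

1160 kN

A_b = π·24²/4 = 452.4 mm²; f_rv = 750 × 1000 / (7 × 452.4) = 236.8 MPa.
F'_nt = 1.3 F_nt − (F_nt / φF_nv) f_rv = 1.3·780 − (780/(0.75·469))·236.8 = 488.8 MPa, capped at F_nt → F'_nt = 488.8 MPa.
R_n = F'_nt · A_b · n = 488.8 × 452.4 × 7 / 1000 = 1548 kN.
Design strength φR_n = 0.75 × 1548 = 1160 kN.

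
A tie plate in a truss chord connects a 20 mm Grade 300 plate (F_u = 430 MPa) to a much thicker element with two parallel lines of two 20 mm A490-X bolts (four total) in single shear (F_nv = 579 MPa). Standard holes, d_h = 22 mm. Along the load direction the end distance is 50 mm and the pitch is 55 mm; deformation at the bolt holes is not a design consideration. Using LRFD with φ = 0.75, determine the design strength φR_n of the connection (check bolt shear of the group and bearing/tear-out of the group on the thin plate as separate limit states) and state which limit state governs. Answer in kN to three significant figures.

Bolt shear: A_b = π·20²/4 = 314.2 mm²; R_n = 579 × 314.2 × 4 × 1 / 1000 = 727.6 kN → 0.75 × 727.6 = 546 kN.
Bearing (1.5 l_c t F_u ≤ 3.0 d t F_u): upper limit = 3.0·20·20·430 / 1000 = 516 kN.
  Edge l_c = 50 − 22/2 = 39 → r_n = 503.1 kN; interior l_c = 55 − 22 = 33 → r_n = 425.7 kN.
  R_n,bearing = 2·503.1 + 2·425.7 = 1858 kN → 0.75 × 1858 = 1390 kN.
Bolt shear governs: 546 kN.

546 kN (bolt shear governs)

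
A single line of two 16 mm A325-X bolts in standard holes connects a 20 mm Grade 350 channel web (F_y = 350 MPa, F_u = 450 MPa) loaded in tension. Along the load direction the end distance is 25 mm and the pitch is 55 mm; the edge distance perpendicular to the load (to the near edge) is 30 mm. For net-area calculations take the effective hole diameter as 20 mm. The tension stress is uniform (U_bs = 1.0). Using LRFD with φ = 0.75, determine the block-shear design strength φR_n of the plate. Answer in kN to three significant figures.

338 kN

Shear plane L_v = 25 + 1·55 = 80 mm; A_gv = 80 × 20 = 1600 mm².
A_nv = (80 − 1.5·20) × 20 = 1000 mm².
A_nt = (30 − 0.5·20) × 20 = 400 mm².
0.6 F_u A_nv = 270 kN; 0.6 F_y A_gv = 336 kN → shear rupture governs the shear term.
R_n = 270 + 1.0 × 450 × 400 / 1000 = 450 kN.
Design strength φR_n = 0.75 × 450 = 338 kN.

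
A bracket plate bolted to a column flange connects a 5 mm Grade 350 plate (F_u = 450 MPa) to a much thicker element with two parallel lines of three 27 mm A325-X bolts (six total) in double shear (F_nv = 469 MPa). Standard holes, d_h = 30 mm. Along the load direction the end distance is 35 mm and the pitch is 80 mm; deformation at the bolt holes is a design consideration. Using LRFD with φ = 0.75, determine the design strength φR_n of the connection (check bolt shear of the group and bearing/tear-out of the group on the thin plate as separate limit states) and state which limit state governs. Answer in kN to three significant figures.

Bolt shear: A_b = π·27²/4 = 572.6 mm²; R_n = 469 × 572.6 × 6 × 2 / 1000 = 3222 kN → 0.75 × 3222 = 2420 kN.
Bearing (1.2 l_c t F_u ≤ 2.4 d t F_u): upper limit = 2.4·27·5·450 / 1000 = 145.8 kN.
  Edge l_c = 35 − 30/2 = 20 → r_n = 54 kN; interior l_c = 80 − 30 = 50 → r_n = 135 kN.
  R_n,bearing = 2·54 + 4·135 = 648 kN → 0.75 × 648 = 486 kN.
Bearing governs: 486 kN.

486 kN (bearing governs)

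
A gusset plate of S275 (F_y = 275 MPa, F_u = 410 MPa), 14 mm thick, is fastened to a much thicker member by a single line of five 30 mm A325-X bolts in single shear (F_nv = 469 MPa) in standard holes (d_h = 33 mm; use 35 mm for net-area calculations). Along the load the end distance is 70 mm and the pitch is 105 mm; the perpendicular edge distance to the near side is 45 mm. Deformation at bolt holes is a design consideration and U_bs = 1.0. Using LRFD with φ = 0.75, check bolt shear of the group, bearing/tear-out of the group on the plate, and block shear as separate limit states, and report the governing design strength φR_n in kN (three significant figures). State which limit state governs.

Bolt shear: A_b = π·30²/4 = 706.9 mm²; R_n = 469 × 706.9 × 5 × 1 / 1000 = 1658 kN → 0.75 × 1658 = 1240 kN.
Bearing: edge l_c = 53.5, r_n = 368.5 kN; interior l_c = 72, r_n = 413.3 kN; R_n = 368.5 + 4·413.3 = 2022 kN → 1520 kN.
Block shear: A_gv = 6860, A_nv = 4655, A_nt = 385 mm²; R_n = min(0.6F_uA_nv, 0.6F_yA_gv) + U_bs·F_u·A_nt = 1290 kN → 967 kN.
Block shear governs: 967 kN.

967 kN (block shear governs)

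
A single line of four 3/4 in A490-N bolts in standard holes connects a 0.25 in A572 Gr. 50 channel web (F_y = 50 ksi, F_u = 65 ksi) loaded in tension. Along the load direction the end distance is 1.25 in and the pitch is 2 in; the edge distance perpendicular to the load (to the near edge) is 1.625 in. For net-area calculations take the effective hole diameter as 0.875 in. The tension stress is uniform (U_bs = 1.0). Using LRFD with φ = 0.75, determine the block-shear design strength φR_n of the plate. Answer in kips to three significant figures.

Shear plane L_v = 1.25 + 3·2 = 7.25 in; A_gv = 7.25 × 0.25 = 1.812 in².
A_nv = (7.25 − 3.5·0.875) × 0.25 = 1.047 in².
A_nt = (1.625 − 0.5·0.875) × 0.25 = 0.2969 in².
0.6 F_u A_nv = 40.83 kips; 0.6 F_y A_gv = 54.38 kips → shear rupture governs the shear term.
R_n = 40.83 + 1.0 × 65 × 0.2969 = 60.12 kips.
Design strength φR_n = 0.75 × 60.12 = 45.1 kips.

45.1 kips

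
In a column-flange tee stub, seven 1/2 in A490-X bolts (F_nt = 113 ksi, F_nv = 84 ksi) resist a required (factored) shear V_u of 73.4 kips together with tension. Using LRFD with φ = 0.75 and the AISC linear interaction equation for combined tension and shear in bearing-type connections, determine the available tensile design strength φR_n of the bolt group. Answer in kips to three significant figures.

A_b = π·0.5²/4 = 0.1963 in²; f_rv = 73.4 / (7 × 0.1963) = 53.4 ksi.
F'_nt = 1.3 F_nt − (F_nt / φF_nv) f_rv = 1.3·113 − (113/(0.75·84))·53.4 = 51.11 ksi, capped at F_nt → F'_nt = 51.11 ksi.
R_n = F'_nt · A_b · n = 51.11 × 0.1963 × 7 = 70.25 kips.
Design strength φR_n = 0.75 × 70.25 = 52.7 kips.

52.7 kips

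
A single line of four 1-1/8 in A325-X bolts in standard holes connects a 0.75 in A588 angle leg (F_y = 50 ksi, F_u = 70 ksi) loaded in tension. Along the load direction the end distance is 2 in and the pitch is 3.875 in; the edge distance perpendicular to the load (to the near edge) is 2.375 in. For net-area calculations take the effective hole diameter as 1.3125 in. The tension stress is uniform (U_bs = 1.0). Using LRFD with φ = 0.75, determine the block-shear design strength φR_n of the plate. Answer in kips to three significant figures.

Shear plane L_v = 2 + 3·3.875 = 13.62 in; A_gv = 13.62 × 0.75 = 10.22 in².
A_nv = (13.62 − 3.5·1.3125) × 0.75 = 6.773 in².
A_nt = (2.375 − 0.5·1.3125) × 0.75 = 1.289 in².
0.6 F_u A_nv = 284.5 kips; 0.6 F_y A_gv = 306.6 kips → shear rupture governs the shear term.
R_n = 284.5 + 1.0 × 70 × 1.289 = 374.7 kips.
Design strength φR_n = 0.75 × 374.7 = 281 kips.

281 kips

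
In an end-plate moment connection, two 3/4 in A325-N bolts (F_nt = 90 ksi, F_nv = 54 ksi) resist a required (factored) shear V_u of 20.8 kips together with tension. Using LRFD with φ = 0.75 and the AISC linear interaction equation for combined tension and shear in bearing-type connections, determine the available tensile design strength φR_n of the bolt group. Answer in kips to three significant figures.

42.9 kips

A_b = π·0.75²/4 = 0.4418 in²; f_rv = 20.8 / (2 × 0.4418) = 23.54 ksi.
F'_nt = 1.3 F_nt − (F_nt / φF_nv) f_rv = 1.3·90 − (90/(0.75·54))·23.54 = 64.69 ksi, capped at F_nt → F'_nt = 64.69 ksi.
R_n = F'_nt · A_b · n = 64.69 × 0.4418 × 2 = 57.16 kips.
Design strength φR_n = 0.75 × 57.16 = 42.9 kips.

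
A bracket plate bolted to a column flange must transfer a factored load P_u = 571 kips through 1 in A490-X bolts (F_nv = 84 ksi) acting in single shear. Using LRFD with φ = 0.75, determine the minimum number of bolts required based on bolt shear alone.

12 bolts

A_b = π·1²/4 = 0.7854 in².
Per-bolt design strength φR_n = 0.75 × 84 × 0.7854 × 1 = 49.48 kips.
n ≥ 571 / 49.48 = 11.54 → use 12 bolts.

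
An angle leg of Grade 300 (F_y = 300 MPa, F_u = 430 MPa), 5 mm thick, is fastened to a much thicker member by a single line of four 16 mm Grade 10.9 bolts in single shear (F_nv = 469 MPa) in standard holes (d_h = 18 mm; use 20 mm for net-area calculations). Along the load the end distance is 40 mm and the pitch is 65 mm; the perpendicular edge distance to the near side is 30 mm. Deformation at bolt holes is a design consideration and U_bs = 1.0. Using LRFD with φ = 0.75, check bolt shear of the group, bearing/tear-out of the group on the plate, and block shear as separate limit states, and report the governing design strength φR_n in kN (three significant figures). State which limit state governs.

Bolt shear: A_b = π·16²/4 = 201.1 mm²; R_n = 469 × 201.1 × 4 × 1 / 1000 = 377.2 kN → 0.75 × 377.2 = 283 kN.
Bearing: edge l_c = 31, r_n = 79.98 kN; interior l_c = 47, r_n = 82.56 kN; R_n = 79.98 + 3·82.56 = 327.7 kN → 246 kN.
Block shear: A_gv = 1175, A_nv = 825, A_nt = 100 mm²; R_n = min(0.6F_uA_nv, 0.6F_yA_gv) + U_bs·F_u·A_nt = 254.5 kN → 191 kN.
Block shear governs: 191 kN.

191 kN (block shear governs)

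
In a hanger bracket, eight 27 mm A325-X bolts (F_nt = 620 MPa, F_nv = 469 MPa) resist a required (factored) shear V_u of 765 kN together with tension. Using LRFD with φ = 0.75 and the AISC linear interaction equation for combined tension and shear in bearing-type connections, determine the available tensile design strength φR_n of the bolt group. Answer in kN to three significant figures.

1760 kN

A_b = π·27²/4 = 572.6 mm²; f_rv = 765 × 1000 / (8 × 572.6) = 167 MPa.
F'_nt = 1.3 F_nt − (F_nt / φF_nv) f_rv = 1.3·620 − (620/(0.75·469))·167 = 511.6 MPa, capped at F_nt → F'_nt = 511.6 MPa.
R_n = F'_nt · A_b · n = 511.6 × 572.6 × 8 / 1000 = 2343 kN.
Design strength φR_n = 0.75 × 2343 = 1760 kN.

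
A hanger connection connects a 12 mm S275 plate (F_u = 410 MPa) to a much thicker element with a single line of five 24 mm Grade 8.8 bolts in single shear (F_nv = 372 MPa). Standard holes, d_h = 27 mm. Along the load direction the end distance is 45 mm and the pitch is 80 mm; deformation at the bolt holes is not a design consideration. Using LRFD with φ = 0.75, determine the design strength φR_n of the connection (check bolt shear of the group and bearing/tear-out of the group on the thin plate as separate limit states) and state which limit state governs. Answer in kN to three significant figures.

631 kN (bolt shear governs)

Bolt shear: A_b = π·24²/4 = 452.4 mm²; R_n = 372 × 452.4 × 5 × 1 / 1000 = 841.4 kN → 0.75 × 841.4 = 631 kN.
Bearing (1.5 l_c t F_u ≤ 3.0 d t F_u): upper limit = 3.0·24·12·410 / 1000 = 354.2 kN.
  Edge l_c = 45 − 27/2 = 31.5 → r_n = 232.5 kN; interior l_c = 80 − 27 = 53 → r_n = 354.2 kN.
  R_n,bearing = 1·232.5 + 4·354.2 = 1649 kN → 0.75 × 1649 = 1240 kN.
Bolt shear governs: 631 kN.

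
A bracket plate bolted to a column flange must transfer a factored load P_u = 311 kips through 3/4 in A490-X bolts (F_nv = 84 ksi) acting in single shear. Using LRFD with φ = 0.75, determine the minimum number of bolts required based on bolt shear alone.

12 bolts

A_b = π·0.75²/4 = 0.4418 in².
Per-bolt design strength φR_n = 0.75 × 84 × 0.4418 × 1 = 27.83 kips.
n ≥ 311 / 27.83 = 11.17 → use 12 bolts.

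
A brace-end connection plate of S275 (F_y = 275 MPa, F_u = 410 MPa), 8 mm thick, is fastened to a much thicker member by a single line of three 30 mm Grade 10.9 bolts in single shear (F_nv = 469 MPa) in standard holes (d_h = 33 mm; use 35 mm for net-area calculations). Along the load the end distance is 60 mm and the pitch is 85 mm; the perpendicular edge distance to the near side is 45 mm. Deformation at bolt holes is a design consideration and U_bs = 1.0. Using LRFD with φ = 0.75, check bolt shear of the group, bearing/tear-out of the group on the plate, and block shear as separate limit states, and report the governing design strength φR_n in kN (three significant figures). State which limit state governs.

278 kN (block shear governs)

Bolt shear: A_b = π·30²/4 = 706.9 mm²; R_n = 469 × 706.9 × 3 × 1 / 1000 = 994.5 kN → 0.75 × 994.5 = 746 kN.
Bearing: edge l_c = 43.5, r_n = 171.2 kN; interior l_c = 52, r_n = 204.7 kN; R_n = 171.2 + 2·204.7 = 580.6 kN → 435 kN.
Block shear: A_gv = 1840, A_nv = 1140, A_nt = 220 mm²; R_n = min(0.6F_uA_nv, 0.6F_yA_gv) + U_bs·F_u·A_nt = 370.6 kN → 278 kN.
Block shear governs: 278 kN.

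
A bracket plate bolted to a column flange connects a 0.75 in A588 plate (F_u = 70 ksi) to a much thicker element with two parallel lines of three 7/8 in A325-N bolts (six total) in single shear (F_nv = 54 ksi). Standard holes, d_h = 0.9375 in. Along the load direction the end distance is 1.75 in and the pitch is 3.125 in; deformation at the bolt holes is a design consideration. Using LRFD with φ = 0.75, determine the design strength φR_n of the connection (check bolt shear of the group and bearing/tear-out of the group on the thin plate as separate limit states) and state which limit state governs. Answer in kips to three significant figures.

Bolt shear: A_b = π·0.875²/4 = 0.6013 in²; R_n = 54 × 0.6013 × 6 × 1 = 194.8 kips → 0.75 × 194.8 = 146 kips.
Bearing (1.2 l_c t F_u ≤ 2.4 d t F_u): upper limit = 2.4·0.875·0.75·70 = 110.3 kips.
  Edge l_c = 1.75 − 0.9375/2 = 1.281 → r_n = 80.72 kips; interior l_c = 3.125 − 0.9375 = 2.188 → r_n = 110.3 kips.
  R_n,bearing = 2·80.72 + 4·110.3 = 602.4 kips → 0.75 × 602.4 = 452 kips.
Bolt shear governs: 146 kips.

146 kips (bolt shear governs)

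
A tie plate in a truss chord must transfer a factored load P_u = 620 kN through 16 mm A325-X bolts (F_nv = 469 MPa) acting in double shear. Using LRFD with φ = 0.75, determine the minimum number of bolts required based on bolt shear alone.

A_b = π·16²/4 = 201.1 mm².
Per-bolt design strength φR_n = 0.75 × 469 × 201.1 × 2 / 1000 = 141.4 kN.
n ≥ 620 / 141.4 = 4.383 → use 5 bolts.

5 bolts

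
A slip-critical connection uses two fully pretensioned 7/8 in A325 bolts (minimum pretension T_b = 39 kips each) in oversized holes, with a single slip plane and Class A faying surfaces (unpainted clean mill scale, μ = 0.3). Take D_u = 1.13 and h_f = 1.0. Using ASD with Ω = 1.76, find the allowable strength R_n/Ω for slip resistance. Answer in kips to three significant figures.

R_n = μ · D_u · h_f · T_b · n_s · n_b = 0.3 × 1.13 × 1.0 × 39 × 1 × 2 = 26.44 kips.
Allowable strength R_n/Ω = 26.44 / 1.76 = 15 kips.

15 kips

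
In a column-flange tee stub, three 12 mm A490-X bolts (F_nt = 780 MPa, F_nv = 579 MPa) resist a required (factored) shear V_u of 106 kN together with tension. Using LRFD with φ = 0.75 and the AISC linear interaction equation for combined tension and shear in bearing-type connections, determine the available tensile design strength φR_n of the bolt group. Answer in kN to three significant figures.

A_b = π·12²/4 = 113.1 mm²; f_rv = 106 × 1000 / (3 × 113.1) = 312.4 MPa.
F'_nt = 1.3 F_nt − (F_nt / φF_nv) f_rv = 1.3·780 − (780/(0.75·579))·312.4 = 452.8 MPa, capped at F_nt → F'_nt = 452.8 MPa.
R_n = F'_nt · A_b · n = 452.8 × 113.1 × 3 / 1000 = 153.6 kN.
Design strength φR_n = 0.75 × 153.6 = 115 kN.

115 kN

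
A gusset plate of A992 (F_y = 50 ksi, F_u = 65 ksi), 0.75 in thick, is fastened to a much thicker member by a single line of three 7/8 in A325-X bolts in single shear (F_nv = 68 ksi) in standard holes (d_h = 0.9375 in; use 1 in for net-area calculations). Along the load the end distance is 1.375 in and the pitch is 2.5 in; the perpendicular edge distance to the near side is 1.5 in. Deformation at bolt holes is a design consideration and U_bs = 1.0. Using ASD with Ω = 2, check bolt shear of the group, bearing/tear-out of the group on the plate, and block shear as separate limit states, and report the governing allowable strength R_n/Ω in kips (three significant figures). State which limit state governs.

61.3 kips (bolt shear governs)

Bolt shear: A_b = π·0.875²/4 = 0.6013 in²; R_n = 68 × 0.6013 × 3 × 1 = 122.7 kips → 122.7 / 2 = 61.3 kips.
Bearing: edge l_c = 0.9062, r_n = 53.02 kips; interior l_c = 1.562, r_n = 91.41 kips; R_n = 53.02 + 2·91.41 = 235.8 kips → 118 kips.
Block shear: A_gv = 4.781, A_nv = 2.906, A_nt = 0.75 in²; R_n = min(0.6F_uA_nv, 0.6F_yA_gv) + U_bs·F_u·A_nt = 162.1 kips → 81 kips.
Bolt shear governs: 61.3 kips.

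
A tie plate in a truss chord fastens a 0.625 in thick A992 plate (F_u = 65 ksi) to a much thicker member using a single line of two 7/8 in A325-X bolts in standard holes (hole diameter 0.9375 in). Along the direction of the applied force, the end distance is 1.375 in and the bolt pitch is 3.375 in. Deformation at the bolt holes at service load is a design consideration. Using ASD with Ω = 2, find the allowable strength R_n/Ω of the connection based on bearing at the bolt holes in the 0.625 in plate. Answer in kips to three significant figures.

Per bolt r_n = 1.2 l_c t F_u ≤ 2.4 d t F_u; upper limit = 2.4 × 0.875 × 0.625 × 65 = 85.31 kips.
Edge bolt: l_c = 1.375 − 0.9375/2 = 0.9062 in → 1.2 × 0.9062 × 0.625 × 65 = 44.18 → r_n = 44.18 kips.
Interior bolts: l_c = 3.375 − 0.9375 = 2.438 in → 1.2 × 2.438 × 0.625 × 65 = 118.8 → r_n = 85.31 kips.
R_n = 1 × 44.18 + 1 × 85.31 = 129.5 kips.
Allowable strength R_n/Ω = 129.5 / 2 = 64.7 kips.

64.7 kips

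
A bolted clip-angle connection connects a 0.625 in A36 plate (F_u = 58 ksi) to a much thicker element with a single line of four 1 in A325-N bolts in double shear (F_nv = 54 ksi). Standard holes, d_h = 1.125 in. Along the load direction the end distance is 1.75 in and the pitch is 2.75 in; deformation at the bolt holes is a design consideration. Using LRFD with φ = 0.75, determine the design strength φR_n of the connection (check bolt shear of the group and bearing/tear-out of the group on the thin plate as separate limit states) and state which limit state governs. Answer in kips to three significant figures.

Bolt shear: A_b = π·1²/4 = 0.7854 in²; R_n = 54 × 0.7854 × 4 × 2 = 339.3 kips → 0.75 × 339.3 = 254 kips.
Bearing (1.2 l_c t F_u ≤ 2.4 d t F_u): upper limit = 2.4·1·0.625·58 = 87 kips.
  Edge l_c = 1.75 − 1.125/2 = 1.188 → r_n = 51.66 kips; interior l_c = 2.75 − 1.125 = 1.625 → r_n = 70.69 kips.
  R_n,bearing = 1·51.66 + 3·70.69 = 263.7 kips → 0.75 × 263.7 = 198 kips.
Bearing governs: 198 kips.

198 kips (bearing governs)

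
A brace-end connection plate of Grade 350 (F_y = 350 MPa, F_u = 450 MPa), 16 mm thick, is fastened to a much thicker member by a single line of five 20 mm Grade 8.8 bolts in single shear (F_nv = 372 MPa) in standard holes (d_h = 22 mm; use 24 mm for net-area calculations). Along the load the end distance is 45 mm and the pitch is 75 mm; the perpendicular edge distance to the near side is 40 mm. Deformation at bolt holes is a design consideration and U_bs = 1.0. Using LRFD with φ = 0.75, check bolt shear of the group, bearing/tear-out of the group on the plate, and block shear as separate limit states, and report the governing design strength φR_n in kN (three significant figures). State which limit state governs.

438 kN (bolt shear governs)

Bolt shear: A_b = π·20²/4 = 314.2 mm²; R_n = 372 × 314.2 × 5 × 1 / 1000 = 584.3 kN → 0.75 × 584.3 = 438 kN.
Bearing: edge l_c = 34, r_n = 293.8 kN; interior l_c = 53, r_n = 345.6 kN; R_n = 293.8 + 4·345.6 = 1676 kN → 1260 kN.
Block shear: A_gv = 5520, A_nv = 3792, A_nt = 448 mm²; R_n = min(0.6F_uA_nv, 0.6F_yA_gv) + U_bs·F_u·A_nt = 1225 kN → 919 kN.
Bolt shear governs: 438 kN.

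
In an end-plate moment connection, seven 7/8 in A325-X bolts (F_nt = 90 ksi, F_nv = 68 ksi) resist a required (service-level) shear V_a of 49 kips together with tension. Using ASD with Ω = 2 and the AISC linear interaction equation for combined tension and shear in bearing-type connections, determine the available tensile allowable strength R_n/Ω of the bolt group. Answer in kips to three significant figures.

A_b = π·0.875²/4 = 0.6013 in²; f_rv = 49 / (7 × 0.6013) = 11.64 ksi.
F'_nt = 1.3 F_nt − (Ω F_nt / F_nv) f_rv = 1.3·90 − (2·90/68)·11.64 = 86.19 ksi, capped at F_nt → F'_nt = 86.19 ksi.
R_n = F'_nt · A_b · n = 86.19 × 0.6013 × 7 = 362.8 kips.
Allowable strength R_n/Ω = 362.8 / 2 = 181 kips.

181 kips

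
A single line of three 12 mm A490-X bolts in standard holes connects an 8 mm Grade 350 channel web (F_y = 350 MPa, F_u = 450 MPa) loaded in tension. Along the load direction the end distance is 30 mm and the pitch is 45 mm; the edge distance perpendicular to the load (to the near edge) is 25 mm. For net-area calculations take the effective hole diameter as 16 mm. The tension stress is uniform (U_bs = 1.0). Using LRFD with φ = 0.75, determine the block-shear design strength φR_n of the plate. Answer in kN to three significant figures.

Shear plane L_v = 30 + 2·45 = 120 mm; A_gv = 120 × 8 = 960 mm².
A_nv = (120 − 2.5·16) × 8 = 640 mm².
A_nt = (25 − 0.5·16) × 8 = 136 mm².
0.6 F_u A_nv = 172.8 kN; 0.6 F_y A_gv = 201.6 kN → shear rupture governs the shear term.
R_n = 172.8 + 1.0 × 450 × 136 / 1000 = 234 kN.
Design strength φR_n = 0.75 × 234 = 176 kN.

176 kN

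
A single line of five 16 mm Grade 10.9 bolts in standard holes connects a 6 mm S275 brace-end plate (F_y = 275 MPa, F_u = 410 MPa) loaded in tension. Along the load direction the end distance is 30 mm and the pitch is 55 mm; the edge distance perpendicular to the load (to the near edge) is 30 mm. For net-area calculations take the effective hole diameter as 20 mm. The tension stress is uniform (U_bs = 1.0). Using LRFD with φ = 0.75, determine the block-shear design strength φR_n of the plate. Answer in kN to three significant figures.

Shear plane L_v = 30 + 4·55 = 250 mm; A_gv = 250 × 6 = 1500 mm².
A_nv = (250 − 4.5·20) × 6 = 960 mm².
A_nt = (30 − 0.5·20) × 6 = 120 mm².
0.6 F_u A_nv = 236.2 kN; 0.6 F_y A_gv = 247.5 kN → shear rupture governs the shear term.
R_n = 236.2 + 1.0 × 410 × 120 / 1000 = 285.4 kN.
Design strength φR_n = 0.75 × 285.4 = 214 kN.

214 kN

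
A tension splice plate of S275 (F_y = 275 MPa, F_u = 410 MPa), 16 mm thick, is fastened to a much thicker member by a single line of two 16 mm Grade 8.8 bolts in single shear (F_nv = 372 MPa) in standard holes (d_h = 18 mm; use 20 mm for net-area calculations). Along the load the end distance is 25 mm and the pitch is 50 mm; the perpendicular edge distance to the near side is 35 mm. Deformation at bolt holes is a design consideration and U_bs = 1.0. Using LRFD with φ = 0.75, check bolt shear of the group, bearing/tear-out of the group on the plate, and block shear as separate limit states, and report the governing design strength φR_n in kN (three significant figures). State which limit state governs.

Bolt shear: A_b = π·16²/4 = 201.1 mm²; R_n = 372 × 201.1 × 2 × 1 / 1000 = 149.6 kN → 0.75 × 149.6 = 112 kN.
Bearing: edge l_c = 16, r_n = 126 kN; interior l_c = 32, r_n = 251.9 kN; R_n = 126 + 1·251.9 = 377.9 kN → 283 kN.
Block shear: A_gv = 1200, A_nv = 720, A_nt = 400 mm²; R_n = min(0.6F_uA_nv, 0.6F_yA_gv) + U_bs·F_u·A_nt = 341.1 kN → 256 kN.
Bolt shear governs: 112 kN.

112 kN (bolt shear governs)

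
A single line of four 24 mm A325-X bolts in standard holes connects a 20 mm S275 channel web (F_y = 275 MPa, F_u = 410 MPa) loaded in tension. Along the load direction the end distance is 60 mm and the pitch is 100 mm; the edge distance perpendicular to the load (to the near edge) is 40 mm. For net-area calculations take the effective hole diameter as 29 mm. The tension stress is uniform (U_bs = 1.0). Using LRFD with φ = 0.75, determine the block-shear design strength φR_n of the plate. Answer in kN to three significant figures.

1050 kN

Shear plane L_v = 60 + 3·100 = 360 mm; A_gv = 360 × 20 = 7200 mm².
A_nv = (360 − 3.5·29) × 20 = 5170 mm².
A_nt = (40 − 0.5·29) × 20 = 510 mm².
0.6 F_u A_nv = 1272 kN; 0.6 F_y A_gv = 1188 kN → shear yielding governs the shear term.
R_n = 1188 + 1.0 × 410 × 510 / 1000 = 1397 kN.
Design strength φR_n = 0.75 × 1397 = 1050 kN.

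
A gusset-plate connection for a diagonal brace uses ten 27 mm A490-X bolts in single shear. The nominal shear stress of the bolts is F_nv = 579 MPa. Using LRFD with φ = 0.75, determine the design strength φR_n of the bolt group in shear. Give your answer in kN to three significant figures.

2490 kN

A_b = π × 27² / 4 = 572.6 mm².
R_n = F_nv · A_b · n · n_s = 579 × 572.6 × 10 × 1 / 1000 = 3315 kN.
Design strength φR_n = 0.75 × 3315 = 2490 kN.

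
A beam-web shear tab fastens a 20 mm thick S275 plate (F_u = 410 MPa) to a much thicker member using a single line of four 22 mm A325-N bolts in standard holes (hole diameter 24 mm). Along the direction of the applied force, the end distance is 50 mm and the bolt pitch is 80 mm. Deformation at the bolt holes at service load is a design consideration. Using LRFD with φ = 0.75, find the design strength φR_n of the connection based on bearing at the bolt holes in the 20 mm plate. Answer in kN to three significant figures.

1250 kN

Per bolt r_n = 1.2 l_c t F_u ≤ 2.4 d t F_u; upper limit = 2.4 × 22 × 20 × 410 / 1000 = 433 kN.
Edge bolt: l_c = 50 − 24/2 = 38 mm → 1.2 × 38 × 20 × 410 / 1000 = 373.9 → r_n = 373.9 kN.
Interior bolts: l_c = 80 − 24 = 56 mm → 1.2 × 56 × 20 × 410 / 1000 = 551 → r_n = 433 kN.
R_n = 1 × 373.9 + 3 × 433 = 1673 kN.
Design strength φR_n = 0.75 × 1673 = 1250 kN.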